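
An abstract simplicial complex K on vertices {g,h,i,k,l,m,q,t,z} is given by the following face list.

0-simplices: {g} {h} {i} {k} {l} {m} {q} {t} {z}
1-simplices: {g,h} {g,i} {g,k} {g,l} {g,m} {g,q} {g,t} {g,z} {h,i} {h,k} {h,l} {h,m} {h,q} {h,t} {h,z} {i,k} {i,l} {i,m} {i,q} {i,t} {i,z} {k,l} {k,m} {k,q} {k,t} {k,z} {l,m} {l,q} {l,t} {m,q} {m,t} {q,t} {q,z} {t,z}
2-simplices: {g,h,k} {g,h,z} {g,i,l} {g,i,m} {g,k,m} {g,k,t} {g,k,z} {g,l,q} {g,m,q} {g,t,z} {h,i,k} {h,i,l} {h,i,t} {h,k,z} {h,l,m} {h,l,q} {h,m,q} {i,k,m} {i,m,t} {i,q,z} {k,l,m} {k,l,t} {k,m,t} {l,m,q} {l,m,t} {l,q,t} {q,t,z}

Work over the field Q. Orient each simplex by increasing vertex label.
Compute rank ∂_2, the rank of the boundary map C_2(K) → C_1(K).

rank∂_2=24

n_0=9 n_1=34 n_2=27  [Q]
∂1: piv[gh,gi,gk,gl,gm,gq,gt,gz] rk=8  ker:hi,hk,hl,hm,hq,ht,hz,ik,il,im,iq,it,iz,kl,km,kq,kt,kz,lm,lq,lt,mq,mt,qt,qz,tz
∂2: piv[ghk,ghz,gil,gim,gkm,gkt,gkz,glq,gmq,gtz,hik,hil,hit,hlm,hlq,hmq,ikm,imt,iqz,klm,klt,kmt,lqt,qtz] rk=24  ker:hkz,lmq,lmt
rk∂_2=24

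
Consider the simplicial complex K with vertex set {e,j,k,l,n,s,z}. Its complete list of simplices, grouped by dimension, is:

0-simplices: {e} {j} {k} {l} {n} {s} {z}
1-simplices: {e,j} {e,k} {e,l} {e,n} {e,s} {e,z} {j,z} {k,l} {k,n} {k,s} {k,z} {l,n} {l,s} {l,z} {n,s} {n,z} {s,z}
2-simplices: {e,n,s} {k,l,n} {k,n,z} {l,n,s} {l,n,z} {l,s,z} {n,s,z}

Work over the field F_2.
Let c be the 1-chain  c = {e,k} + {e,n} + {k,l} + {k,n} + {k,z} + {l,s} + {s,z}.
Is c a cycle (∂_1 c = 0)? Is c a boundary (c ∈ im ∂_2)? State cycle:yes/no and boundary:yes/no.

n_0=7 n_1=17 n_2=7  [Z2]
∂1: piv[ej,ek,el,en,es,ez] rk=6  ker:jz,kl,kn,ks,kz,ln,ls,lz,ns,nz,sz
∂2: piv[ens,kln,knz,lns,lnz,lsz] rk=6  ker:nsz
∂1c = 0
c vs im∂2: residual ≠ 0 ⇒ not boundary

cycle:yes boundary:no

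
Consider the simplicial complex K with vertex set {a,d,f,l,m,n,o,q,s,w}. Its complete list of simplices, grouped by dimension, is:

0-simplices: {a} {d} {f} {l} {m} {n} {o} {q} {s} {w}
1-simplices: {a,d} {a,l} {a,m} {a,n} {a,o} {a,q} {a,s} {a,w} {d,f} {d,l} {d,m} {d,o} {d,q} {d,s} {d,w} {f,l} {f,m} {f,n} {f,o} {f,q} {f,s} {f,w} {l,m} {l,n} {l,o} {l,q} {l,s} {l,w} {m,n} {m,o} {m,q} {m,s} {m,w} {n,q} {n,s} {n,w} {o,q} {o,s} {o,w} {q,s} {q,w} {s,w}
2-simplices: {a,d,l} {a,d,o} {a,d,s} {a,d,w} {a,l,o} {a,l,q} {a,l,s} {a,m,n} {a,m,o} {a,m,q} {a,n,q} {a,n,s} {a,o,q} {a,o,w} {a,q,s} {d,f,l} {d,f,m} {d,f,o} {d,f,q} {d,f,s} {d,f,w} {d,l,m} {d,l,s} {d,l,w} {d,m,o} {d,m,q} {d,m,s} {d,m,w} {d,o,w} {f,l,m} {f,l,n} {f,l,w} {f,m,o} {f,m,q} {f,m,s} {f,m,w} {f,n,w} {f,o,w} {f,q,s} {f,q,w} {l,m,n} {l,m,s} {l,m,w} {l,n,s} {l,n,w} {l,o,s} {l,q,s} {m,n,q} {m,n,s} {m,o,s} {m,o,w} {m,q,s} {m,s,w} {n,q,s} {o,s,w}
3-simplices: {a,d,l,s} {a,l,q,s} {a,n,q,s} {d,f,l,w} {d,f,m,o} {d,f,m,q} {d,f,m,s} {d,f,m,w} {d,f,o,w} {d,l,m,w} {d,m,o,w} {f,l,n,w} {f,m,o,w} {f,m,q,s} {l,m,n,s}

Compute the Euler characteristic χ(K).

n_0=10 n_1=42 n_2=55 n_3=15
χ=+10−42+55−15=8

χ(K)=8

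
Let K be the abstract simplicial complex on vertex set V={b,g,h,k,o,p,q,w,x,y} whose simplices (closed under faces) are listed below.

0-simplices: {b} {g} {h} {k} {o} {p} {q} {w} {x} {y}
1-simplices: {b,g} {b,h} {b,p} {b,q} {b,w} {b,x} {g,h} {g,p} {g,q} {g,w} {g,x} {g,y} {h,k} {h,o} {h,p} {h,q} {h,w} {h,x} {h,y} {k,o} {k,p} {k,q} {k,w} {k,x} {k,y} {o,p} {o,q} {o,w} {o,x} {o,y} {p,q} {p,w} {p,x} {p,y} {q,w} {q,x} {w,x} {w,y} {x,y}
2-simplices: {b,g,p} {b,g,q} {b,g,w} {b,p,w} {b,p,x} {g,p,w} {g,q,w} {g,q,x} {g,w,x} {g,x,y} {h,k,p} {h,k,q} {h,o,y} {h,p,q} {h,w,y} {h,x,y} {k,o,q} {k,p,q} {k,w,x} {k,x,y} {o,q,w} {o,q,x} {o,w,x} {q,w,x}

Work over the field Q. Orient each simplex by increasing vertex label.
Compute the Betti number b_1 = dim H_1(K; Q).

n_0=10 n_1=39 n_2=24  [Q]
∂1: piv[bg,bh,bp,bq,bw,bx,gy,hk,ho] rk=9  ker:gh,gp,gq,gw,gx,hp,hq,hw,hx,hy,ko,kp,kq,kw,kx,ky,op,oq,ow,ox,oy,pq,pw,px,py,qw,qx,wx,wy,xy
∂2: piv[bgp,bgq,bgw,bpw,bpx,gqw,gqx,gwx,gxy,hkp,hkq,hoy,hpq,hwy,hxy,koq,kwx,kxy,oqw,oqx] rk=20  ker:gpw,kpq,owx,qwx
b_1=(39−9)−20=10

b_1=10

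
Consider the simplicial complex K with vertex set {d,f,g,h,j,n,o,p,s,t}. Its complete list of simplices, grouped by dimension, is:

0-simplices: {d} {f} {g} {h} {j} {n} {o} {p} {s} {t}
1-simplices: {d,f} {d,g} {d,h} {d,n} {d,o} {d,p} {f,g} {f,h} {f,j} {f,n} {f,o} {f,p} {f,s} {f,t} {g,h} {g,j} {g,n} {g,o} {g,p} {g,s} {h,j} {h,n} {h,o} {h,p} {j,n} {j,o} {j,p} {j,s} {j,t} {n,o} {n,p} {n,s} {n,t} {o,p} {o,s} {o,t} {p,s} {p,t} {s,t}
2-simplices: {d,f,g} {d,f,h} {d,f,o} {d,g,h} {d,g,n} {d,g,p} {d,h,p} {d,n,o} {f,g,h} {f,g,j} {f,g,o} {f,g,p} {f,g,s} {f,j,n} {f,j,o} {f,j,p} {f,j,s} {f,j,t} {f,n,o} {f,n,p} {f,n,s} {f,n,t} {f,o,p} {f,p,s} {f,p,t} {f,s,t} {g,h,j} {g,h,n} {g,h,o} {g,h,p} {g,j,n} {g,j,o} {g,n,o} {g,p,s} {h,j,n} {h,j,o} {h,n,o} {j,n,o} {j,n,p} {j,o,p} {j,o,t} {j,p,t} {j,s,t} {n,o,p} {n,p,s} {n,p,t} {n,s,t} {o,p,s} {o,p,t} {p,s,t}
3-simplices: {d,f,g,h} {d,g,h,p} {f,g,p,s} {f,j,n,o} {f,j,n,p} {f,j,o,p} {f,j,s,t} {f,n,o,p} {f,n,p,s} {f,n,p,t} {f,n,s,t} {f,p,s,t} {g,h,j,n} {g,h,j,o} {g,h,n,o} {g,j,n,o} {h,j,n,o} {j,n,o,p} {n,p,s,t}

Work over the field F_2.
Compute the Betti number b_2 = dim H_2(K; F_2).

n_0=10 n_1=39 n_2=50 n_3=19  [Z2]
∂1: piv[df,dg,dh,dn,do,dp,fj,fs,ft] rk=9  ker:fg,fh,fn,fo,fp,gh,gj,gn,go,gp,gs,hj,hn,ho,hp,jn,jo,jp,js,jt,no,np,ns,nt,op,os,ot,ps,pt,st
∂2: piv[dfg,dfh,dfo,dgh,dgn,dgp,dhp,dno,fgj,fgo,fgp,fgs,fjn,fjo,fjp,fjs,fjt,fno,fnp,fns,fnt,fop,fps,fpt,fst,ghj,ghn,gho,jot,ops] rk=30  ker:fgh,ghp,gjn,gjo,gno,gps,hjn,hjo,hno,jno,jnp,jop,jpt,jst,nop,nps,npt,nst,opt,pst
∂3: piv[dfgh,dghp,fgps,fjno,fjnp,fjop,fjst,fnop,fnps,fnpt,fnst,fpst,ghjn,ghjo,ghno,gjno] rk=16  ker:hjno,jnop,npst
b_2=(50−30)−16=4

b_2=4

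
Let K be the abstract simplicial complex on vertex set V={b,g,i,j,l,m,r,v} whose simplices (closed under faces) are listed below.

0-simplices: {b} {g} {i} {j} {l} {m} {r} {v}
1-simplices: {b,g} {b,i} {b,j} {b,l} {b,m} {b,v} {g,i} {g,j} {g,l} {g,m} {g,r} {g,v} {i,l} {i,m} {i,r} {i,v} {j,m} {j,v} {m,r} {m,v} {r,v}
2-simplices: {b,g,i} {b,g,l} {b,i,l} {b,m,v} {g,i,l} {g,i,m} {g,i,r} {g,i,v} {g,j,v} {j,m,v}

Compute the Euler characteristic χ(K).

n_0=8 n_1=21 n_2=10
χ=+8−21+10=-3

χ(K)=-3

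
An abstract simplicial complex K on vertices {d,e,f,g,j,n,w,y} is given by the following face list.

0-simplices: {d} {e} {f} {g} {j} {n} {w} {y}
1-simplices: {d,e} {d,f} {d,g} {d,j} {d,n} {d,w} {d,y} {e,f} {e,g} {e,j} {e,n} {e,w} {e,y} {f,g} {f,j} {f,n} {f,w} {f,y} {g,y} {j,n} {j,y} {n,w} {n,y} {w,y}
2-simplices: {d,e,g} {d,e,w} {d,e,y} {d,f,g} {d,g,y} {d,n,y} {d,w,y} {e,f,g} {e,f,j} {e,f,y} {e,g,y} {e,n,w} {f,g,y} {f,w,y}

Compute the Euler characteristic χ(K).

n_0=8 n_1=24 n_2=14
χ=+8−24+14=-2

χ(K)=-2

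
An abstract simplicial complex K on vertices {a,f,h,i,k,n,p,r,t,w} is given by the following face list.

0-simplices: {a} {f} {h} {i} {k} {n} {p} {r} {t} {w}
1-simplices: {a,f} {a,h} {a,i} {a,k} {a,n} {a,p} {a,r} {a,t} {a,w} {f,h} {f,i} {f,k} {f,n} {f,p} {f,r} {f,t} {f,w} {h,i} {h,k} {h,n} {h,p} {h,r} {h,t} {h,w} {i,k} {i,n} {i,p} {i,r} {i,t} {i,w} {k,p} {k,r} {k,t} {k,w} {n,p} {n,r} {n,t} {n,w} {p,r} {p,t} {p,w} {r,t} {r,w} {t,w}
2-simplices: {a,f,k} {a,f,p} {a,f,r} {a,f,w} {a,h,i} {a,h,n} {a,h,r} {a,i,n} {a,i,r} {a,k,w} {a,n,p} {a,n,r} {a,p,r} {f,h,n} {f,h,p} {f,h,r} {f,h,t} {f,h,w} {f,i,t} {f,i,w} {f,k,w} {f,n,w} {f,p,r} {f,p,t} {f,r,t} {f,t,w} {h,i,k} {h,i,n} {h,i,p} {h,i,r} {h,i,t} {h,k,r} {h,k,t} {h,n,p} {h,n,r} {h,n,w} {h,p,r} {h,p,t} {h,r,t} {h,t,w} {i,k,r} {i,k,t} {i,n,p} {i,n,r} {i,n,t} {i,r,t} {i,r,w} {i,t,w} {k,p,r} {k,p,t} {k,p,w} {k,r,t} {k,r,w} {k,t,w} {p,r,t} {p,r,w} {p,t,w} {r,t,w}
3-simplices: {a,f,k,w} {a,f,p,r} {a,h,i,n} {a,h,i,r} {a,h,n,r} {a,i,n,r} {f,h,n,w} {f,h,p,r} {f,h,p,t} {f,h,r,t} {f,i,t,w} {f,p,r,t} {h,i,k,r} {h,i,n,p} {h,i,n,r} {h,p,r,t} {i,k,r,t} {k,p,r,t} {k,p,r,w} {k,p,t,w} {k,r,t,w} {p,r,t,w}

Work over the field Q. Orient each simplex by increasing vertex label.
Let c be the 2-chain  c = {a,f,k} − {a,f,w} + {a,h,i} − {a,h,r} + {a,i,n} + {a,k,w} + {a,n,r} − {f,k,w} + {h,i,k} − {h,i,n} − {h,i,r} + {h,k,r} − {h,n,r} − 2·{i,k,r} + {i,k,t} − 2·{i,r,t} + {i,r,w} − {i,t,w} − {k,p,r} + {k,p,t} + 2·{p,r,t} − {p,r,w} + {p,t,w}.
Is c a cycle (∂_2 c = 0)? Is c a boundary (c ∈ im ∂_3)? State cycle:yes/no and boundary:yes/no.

n_0=10 n_1=44 n_2=58 n_3=22  [Q]
∂1: piv[af,ah,ai,ak,an,ap,ar,at,aw] rk=9  ker:fh,fi,fk,fn,fp,fr,ft,fw,hi,hk,hn,hp,hr,ht,hw,ik,in,ip,ir,it,iw,kp,kr,kt,kw,np,nr,nt,nw,pr,pt,pw,rt,rw,tw
∂2: piv[afk,afp,afr,afw,ahi,ahn,ahr,ain,air,akw,anp,anr,apr,fhn,fhp,fhr,fht,fhw,fit,fiw,fnw,fpt,frt,ftw,hik,hip,hit,hkr,hkt,int,irw,kpr,kpw,krw] rk=34  ker:fkw,fpr,hin,hir,hnp,hnr,hnw,hpr,hpt,hrt,htw,ikr,ikt,inp,inr,irt,itw,kpt,krt,ktw,prt,prw,ptw,rtw
∂3: piv[afkw,afpr,ahin,ahir,ahnr,ainr,fhnw,fhpr,fhpt,fhrt,fitw,fprt,hikr,hinp,ikrt,kprt,kprw,kptw,krtw] rk=19  ker:hinr,hprt,prtw
∂2c = 0
c vs im∂3: residual ≠ 0 ⇒ not boundary

cycle:yes boundary:no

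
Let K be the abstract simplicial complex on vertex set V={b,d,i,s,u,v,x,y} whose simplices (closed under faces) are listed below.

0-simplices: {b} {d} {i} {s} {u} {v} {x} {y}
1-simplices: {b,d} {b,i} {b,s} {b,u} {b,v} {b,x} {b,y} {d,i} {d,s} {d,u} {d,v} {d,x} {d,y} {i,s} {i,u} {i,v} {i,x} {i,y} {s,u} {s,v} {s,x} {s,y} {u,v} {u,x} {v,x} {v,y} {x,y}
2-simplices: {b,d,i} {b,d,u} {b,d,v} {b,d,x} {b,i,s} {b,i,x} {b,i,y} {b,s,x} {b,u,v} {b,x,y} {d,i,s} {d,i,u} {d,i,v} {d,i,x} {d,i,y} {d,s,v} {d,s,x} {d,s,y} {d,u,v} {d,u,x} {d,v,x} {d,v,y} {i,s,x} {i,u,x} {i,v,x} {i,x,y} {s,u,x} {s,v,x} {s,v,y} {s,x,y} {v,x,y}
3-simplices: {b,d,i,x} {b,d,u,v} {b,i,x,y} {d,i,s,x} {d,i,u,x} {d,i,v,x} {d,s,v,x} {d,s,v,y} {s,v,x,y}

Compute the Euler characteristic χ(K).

n_0=8 n_1=27 n_2=31 n_3=9
χ=+8−27+31−9=3

χ(K)=3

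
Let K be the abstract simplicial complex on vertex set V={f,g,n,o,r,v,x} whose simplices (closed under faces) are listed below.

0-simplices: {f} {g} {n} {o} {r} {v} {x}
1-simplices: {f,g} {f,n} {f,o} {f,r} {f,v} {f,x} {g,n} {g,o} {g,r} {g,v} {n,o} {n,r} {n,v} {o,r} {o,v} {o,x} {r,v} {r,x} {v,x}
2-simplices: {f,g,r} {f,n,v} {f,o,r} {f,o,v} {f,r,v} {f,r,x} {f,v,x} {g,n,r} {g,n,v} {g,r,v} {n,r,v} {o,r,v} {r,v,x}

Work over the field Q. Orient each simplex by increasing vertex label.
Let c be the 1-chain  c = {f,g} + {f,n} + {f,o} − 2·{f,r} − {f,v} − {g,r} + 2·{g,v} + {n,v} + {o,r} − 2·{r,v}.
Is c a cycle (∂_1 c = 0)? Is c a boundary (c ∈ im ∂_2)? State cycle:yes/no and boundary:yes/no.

n_0=7 n_1=19 n_2=13  [Q]
∂1: piv[fg,fn,fo,fr,fv,fx] rk=6  ker:gn,go,gr,gv,no,nr,nv,or,ov,ox,rv,rx,vx
∂2: piv[fgr,fnv,for,fov,frv,frx,fvx,gnr,gnv,grv] rk=10  ker:nrv,orv,rvx
∂1c = 0
c vs im∂2: reduces to 0 ⇒ boundary

cycle:yes boundary:yes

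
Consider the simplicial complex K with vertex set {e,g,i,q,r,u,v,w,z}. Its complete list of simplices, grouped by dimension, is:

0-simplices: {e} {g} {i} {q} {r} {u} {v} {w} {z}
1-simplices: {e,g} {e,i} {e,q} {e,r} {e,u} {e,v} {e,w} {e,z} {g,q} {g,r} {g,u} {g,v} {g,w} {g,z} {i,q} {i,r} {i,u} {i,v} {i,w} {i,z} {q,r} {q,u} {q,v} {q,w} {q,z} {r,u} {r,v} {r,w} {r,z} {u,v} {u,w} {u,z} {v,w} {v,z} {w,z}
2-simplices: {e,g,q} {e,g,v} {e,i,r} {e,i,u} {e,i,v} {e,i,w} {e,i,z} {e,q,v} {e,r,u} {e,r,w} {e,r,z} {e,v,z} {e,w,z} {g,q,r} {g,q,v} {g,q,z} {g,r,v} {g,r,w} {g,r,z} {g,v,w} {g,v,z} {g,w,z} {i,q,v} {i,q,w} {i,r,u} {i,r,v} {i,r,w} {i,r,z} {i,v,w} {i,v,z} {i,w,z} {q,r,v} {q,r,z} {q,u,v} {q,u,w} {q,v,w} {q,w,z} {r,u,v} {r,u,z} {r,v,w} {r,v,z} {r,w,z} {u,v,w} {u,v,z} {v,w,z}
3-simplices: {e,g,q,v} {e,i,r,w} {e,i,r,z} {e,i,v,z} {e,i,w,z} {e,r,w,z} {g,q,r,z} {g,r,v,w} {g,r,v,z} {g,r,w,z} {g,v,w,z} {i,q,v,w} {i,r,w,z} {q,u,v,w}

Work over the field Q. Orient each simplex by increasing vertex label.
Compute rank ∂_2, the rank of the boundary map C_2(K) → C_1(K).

n_0=9 n_1=35 n_2=45 n_3=14  [Q]
∂1: piv[eg,ei,eq,er,eu,ev,ew,ez] rk=8  ker:gq,gr,gu,gv,gw,gz,iq,ir,iu,iv,iw,iz,qr,qu,qv,qw,qz,ru,rv,rw,rz,uv,uw,uz,vw,vz,wz
∂2: piv[egq,egv,eir,eiu,eiv,eiw,eiz,eqv,eru,erw,erz,evz,ewz,gqr,gqz,grv,grw,grz,gvw,gvz,iqv,iqw,quv,quw,ruv,ruz] rk=26  ker:gqv,gwz,iru,irv,irw,irz,ivw,ivz,iwz,qrv,qrz,qvw,qwz,rvw,rvz,rwz,uvw,uvz,vwz
∂3: piv[egqv,eirw,eirz,eivz,eiwz,erwz,gqrz,grvw,grvz,grwz,gvwz,iqvw,quvw] rk=13  ker:irwz
rk∂_2=26

rank∂_2=26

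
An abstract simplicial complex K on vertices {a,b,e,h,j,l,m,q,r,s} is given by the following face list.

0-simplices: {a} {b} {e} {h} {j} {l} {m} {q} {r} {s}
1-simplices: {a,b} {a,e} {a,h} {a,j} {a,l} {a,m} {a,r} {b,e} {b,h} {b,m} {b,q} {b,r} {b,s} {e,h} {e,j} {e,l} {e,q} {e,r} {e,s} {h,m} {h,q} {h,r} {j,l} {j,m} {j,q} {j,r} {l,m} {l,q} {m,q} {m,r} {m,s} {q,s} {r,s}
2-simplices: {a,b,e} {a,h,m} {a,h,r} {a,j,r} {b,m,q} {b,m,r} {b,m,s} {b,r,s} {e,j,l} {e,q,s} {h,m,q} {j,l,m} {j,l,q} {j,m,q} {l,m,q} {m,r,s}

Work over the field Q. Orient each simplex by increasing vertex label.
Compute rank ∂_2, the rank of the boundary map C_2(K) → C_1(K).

rank∂_2=14

n_0=10 n_1=33 n_2=16  [Q]
∂1: piv[ab,ae,ah,aj,al,am,ar,bq,bs] rk=9  ker:be,bh,bm,br,eh,ej,el,eq,er,es,hm,hq,hr,jl,jm,jq,jr,lm,lq,mq,mr,ms,qs,rs
∂2: piv[abe,ahm,ahr,ajr,bmq,bmr,bms,brs,ejl,eqs,hmq,jlm,jlq,jmq] rk=14  ker:lmq,mrs
rk∂_2=14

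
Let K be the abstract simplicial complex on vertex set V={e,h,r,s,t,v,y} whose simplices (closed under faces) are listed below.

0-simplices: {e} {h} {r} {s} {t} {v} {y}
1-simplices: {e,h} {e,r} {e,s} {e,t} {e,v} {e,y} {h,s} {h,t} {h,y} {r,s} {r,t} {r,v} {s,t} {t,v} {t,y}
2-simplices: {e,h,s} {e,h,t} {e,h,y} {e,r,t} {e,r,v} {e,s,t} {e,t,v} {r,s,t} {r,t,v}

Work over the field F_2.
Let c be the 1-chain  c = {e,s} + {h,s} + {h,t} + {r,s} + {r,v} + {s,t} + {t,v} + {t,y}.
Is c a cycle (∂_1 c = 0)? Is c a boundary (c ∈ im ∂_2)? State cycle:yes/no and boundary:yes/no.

n_0=7 n_1=15 n_2=9  [Z2]
∂1: piv[eh,er,es,et,ev,ey] rk=6  ker:hs,ht,hy,rs,rt,rv,st,tv,ty
∂2: piv[ehs,eht,ehy,ert,erv,est,etv,rst] rk=8  ker:rtv
∂1c = {e} + {y}

cycle:no boundary:no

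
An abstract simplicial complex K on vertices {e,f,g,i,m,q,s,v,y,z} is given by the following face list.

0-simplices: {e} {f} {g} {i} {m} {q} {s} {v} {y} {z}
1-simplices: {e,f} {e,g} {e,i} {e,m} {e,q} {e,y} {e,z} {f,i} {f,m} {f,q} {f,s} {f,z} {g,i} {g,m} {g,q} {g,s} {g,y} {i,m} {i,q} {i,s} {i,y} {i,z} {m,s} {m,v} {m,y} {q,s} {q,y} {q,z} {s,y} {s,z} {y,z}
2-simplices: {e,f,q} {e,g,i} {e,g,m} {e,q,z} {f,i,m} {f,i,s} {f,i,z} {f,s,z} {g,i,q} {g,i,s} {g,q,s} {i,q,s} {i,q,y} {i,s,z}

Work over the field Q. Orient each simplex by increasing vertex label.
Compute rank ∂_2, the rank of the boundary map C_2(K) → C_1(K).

n_0=10 n_1=31 n_2=14  [Q]
∂1: piv[ef,eg,ei,em,eq,ey,ez,fs,mv] rk=9  ker:fi,fm,fq,fz,gi,gm,gq,gs,gy,im,iq,is,iy,iz,ms,my,qs,qy,qz,sy,sz,yz
∂2: piv[efq,egi,egm,eqz,fim,fis,fiz,fsz,giq,gis,gqs,iqy] rk=12  ker:iqs,isz
rk∂_2=12

rank∂_2=12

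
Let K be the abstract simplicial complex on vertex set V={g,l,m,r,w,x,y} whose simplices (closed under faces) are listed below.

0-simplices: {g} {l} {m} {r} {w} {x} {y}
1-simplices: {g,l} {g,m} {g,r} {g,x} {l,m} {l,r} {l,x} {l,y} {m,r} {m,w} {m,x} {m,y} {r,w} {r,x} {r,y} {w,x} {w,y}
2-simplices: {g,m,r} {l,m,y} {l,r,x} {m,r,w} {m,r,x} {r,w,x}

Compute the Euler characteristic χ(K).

χ(K)=-4

n_0=7 n_1=17 n_2=6
χ=+7−17+6=-4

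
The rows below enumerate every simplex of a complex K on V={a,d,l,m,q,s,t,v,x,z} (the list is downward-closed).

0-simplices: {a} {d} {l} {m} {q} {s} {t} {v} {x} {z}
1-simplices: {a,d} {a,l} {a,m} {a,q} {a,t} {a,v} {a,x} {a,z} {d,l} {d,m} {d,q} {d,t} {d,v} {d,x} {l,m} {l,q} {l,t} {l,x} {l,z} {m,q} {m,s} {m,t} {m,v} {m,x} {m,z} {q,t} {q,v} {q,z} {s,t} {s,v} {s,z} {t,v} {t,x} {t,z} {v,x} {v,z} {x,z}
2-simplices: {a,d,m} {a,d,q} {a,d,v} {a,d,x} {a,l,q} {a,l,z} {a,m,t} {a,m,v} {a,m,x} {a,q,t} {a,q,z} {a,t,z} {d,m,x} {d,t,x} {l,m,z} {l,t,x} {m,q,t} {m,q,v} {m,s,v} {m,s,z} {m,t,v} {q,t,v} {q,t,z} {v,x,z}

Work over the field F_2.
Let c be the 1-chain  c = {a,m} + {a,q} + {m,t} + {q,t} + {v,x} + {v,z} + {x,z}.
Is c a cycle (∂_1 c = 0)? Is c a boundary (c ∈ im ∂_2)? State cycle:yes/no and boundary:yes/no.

n_0=10 n_1=37 n_2=24  [Z2]
∂1: piv[ad,al,am,aq,at,av,ax,az,ms] rk=9  ker:dl,dm,dq,dt,dv,dx,lm,lq,lt,lx,lz,mq,mt,mv,mx,mz,qt,qv,qz,st,sv,sz,tv,tx,tz,vx,vz,xz
∂2: piv[adm,adq,adv,adx,alq,alz,amt,amv,amx,aqt,aqz,atz,dtx,lmz,ltx,mqt,mqv,msv,msz,mtv,vxz] rk=21  ker:dmx,qtv,qtz
∂1c = 0
c vs im∂2: reduces to 0 ⇒ boundary

cycle:yes boundary:yes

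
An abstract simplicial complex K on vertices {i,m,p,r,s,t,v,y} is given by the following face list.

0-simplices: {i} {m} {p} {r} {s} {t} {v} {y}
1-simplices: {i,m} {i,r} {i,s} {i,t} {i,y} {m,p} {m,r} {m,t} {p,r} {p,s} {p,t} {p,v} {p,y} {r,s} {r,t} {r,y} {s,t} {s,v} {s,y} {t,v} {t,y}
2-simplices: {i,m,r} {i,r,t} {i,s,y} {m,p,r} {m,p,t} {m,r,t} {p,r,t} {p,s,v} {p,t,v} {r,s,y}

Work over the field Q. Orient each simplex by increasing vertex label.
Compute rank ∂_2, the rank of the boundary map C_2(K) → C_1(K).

n_0=8 n_1=21 n_2=10  [Q]
∂1: piv[im,ir,is,it,iy,mp,pv] rk=7  ker:mr,mt,pr,ps,pt,py,rs,rt,ry,st,sv,sy,tv,ty
∂2: piv[imr,irt,isy,mpr,mpt,mrt,psv,ptv,rsy] rk=9  ker:prt
rk∂_2=9

rank∂_2=9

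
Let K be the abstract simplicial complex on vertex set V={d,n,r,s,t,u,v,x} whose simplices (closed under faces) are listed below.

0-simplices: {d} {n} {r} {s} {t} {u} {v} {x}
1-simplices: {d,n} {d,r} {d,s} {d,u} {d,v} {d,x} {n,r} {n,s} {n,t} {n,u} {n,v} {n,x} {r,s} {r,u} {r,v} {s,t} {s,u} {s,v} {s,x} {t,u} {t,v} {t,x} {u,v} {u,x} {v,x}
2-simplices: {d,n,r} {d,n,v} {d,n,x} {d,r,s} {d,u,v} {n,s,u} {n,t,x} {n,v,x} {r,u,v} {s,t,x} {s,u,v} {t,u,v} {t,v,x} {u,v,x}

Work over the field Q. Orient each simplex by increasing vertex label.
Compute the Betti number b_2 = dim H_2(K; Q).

b_2=0

n_0=8 n_1=25 n_2=14  [Q]
∂1: piv[dn,dr,ds,du,dv,dx,nt] rk=7  ker:nr,ns,nu,nv,nx,rs,ru,rv,st,su,sv,sx,tu,tv,tx,uv,ux,vx
∂2: piv[dnr,dnv,dnx,drs,duv,nsu,ntx,nvx,ruv,stx,suv,tuv,tvx,uvx] rk=14
b_2=(14−14)−0=0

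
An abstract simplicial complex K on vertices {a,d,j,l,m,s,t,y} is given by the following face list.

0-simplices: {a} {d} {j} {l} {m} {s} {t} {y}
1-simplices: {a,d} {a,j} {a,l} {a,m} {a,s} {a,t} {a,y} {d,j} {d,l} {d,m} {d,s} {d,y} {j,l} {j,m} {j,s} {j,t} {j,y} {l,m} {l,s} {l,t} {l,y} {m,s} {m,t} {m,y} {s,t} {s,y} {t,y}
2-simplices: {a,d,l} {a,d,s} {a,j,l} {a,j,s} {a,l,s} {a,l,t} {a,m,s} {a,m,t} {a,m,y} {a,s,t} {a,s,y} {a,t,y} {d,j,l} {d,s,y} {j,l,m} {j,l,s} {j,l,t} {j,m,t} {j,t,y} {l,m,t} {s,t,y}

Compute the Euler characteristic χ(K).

n_0=8 n_1=27 n_2=21
χ=+8−27+21=2

χ(K)=2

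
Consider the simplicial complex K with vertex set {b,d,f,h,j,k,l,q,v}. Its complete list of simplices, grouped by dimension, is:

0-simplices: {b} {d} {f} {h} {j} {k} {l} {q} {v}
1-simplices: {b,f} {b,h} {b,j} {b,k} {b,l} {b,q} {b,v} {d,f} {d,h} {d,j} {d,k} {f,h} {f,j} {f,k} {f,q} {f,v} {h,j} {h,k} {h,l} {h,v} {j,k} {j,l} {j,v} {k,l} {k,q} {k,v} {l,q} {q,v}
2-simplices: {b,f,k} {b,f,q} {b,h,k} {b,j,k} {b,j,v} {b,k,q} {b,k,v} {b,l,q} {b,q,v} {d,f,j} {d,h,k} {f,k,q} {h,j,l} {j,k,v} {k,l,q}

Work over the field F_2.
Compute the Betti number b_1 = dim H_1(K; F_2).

n_0=9 n_1=28 n_2=15  [Z2]
∂1: piv[bf,bh,bj,bk,bl,bq,bv,df] rk=8  ker:dh,dj,dk,fh,fj,fk,fq,fv,hj,hk,hl,hv,jk,jl,jv,kl,kq,kv,lq,qv
∂2: piv[bfk,bfq,bhk,bjk,bjv,bkq,bkv,blq,bqv,dfj,dhk,hjl,klq] rk=13  ker:fkq,jkv
b_1=(28−8)−13=7

b_1=7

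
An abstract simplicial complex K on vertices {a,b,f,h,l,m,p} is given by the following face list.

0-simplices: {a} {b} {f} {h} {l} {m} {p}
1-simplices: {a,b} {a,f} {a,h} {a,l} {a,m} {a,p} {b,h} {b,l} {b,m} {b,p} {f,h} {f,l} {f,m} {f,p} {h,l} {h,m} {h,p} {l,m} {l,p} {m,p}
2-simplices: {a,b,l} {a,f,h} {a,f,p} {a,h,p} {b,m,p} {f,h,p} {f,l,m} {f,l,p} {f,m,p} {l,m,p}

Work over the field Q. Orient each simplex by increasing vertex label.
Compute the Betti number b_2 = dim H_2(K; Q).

b_2=2

n_0=7 n_1=20 n_2=10  [Q]
∂1: piv[ab,af,ah,al,am,ap] rk=6  ker:bh,bl,bm,bp,fh,fl,fm,fp,hl,hm,hp,lm,lp,mp
∂2: piv[abl,afh,afp,ahp,bmp,flm,flp,fmp] rk=8  ker:fhp,lmp
b_2=(10−8)−0=2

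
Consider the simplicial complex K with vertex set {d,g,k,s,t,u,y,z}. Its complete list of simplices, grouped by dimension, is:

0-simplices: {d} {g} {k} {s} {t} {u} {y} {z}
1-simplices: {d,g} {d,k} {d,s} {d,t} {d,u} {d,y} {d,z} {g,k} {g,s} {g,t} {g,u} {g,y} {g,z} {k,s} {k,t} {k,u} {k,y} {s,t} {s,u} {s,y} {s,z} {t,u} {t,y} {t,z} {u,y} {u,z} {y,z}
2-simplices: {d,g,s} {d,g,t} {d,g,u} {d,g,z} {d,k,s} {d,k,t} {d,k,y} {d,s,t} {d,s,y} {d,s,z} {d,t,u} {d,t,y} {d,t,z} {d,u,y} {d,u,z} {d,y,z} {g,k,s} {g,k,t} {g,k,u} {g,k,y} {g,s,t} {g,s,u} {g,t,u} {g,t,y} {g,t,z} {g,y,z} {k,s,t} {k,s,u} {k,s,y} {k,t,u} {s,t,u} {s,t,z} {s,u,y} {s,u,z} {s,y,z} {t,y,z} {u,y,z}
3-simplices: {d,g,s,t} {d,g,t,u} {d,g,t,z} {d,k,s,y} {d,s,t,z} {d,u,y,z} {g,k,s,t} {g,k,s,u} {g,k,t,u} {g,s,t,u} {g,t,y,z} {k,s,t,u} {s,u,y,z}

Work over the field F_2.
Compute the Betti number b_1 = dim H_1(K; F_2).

n_0=8 n_1=27 n_2=37 n_3=13  [Z2]
∂1: piv[dg,dk,ds,dt,du,dy,dz] rk=7  ker:gk,gs,gt,gu,gy,gz,ks,kt,ku,ky,st,su,sy,sz,tu,ty,tz,uy,uz,yz
∂2: piv[dgs,dgt,dgu,dgz,dks,dkt,dky,dst,dsy,dsz,dtu,dty,dtz,duy,duz,dyz,gks,gku,gky,gsu] rk=20  ker:gkt,gst,gtu,gty,gtz,gyz,kst,ksu,ksy,ktu,stu,stz,suy,suz,syz,tyz,uyz
∂3: piv[dgst,dgtu,dgtz,dksy,dstz,duyz,gkst,gksu,gktu,gstu,gtyz,suyz] rk=12  ker:kstu
b_1=(27−7)−20=0

b_1=0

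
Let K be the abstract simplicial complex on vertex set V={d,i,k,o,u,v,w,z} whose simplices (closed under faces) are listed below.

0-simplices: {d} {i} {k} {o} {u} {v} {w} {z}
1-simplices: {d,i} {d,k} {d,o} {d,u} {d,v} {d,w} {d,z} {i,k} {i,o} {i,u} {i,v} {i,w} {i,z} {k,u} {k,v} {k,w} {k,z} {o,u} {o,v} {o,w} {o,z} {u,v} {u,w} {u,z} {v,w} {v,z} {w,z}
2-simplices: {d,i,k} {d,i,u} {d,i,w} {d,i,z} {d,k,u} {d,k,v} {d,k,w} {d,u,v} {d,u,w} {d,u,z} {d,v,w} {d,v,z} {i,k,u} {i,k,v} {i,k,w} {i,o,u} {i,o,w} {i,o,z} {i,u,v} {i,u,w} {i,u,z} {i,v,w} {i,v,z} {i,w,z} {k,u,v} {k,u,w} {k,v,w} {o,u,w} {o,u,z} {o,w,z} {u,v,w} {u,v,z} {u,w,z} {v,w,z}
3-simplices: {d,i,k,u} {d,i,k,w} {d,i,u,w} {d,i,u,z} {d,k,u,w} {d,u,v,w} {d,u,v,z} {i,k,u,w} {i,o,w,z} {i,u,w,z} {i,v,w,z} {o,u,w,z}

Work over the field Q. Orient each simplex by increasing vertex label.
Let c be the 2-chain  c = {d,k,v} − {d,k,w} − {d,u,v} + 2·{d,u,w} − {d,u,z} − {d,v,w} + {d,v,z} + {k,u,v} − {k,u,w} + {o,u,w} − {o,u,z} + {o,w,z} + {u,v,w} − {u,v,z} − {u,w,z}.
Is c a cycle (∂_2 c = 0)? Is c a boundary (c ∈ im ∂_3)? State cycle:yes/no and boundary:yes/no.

n_0=8 n_1=27 n_2=34 n_3=12  [Q]
∂1: piv[di,dk,do,du,dv,dw,dz] rk=7  ker:ik,io,iu,iv,iw,iz,ku,kv,kw,kz,ou,ov,ow,oz,uv,uw,uz,vw,vz,wz
∂2: piv[dik,diu,diw,diz,dku,dkv,dkw,duv,duw,duz,dvw,dvz,ikv,iou,iow,ioz,iwz] rk=17  ker:iku,ikw,iuv,iuw,iuz,ivw,ivz,kuv,kuw,kvw,ouw,ouz,owz,uvw,uvz,uwz,vwz
∂3: piv[diku,dikw,diuw,diuz,dkuw,duvw,duvz,iowz,iuwz,ivwz,ouwz] rk=11  ker:ikuw
∂2c = 0
c vs im∂3: residual ≠ 0 ⇒ not boundary

cycle:yes boundary:no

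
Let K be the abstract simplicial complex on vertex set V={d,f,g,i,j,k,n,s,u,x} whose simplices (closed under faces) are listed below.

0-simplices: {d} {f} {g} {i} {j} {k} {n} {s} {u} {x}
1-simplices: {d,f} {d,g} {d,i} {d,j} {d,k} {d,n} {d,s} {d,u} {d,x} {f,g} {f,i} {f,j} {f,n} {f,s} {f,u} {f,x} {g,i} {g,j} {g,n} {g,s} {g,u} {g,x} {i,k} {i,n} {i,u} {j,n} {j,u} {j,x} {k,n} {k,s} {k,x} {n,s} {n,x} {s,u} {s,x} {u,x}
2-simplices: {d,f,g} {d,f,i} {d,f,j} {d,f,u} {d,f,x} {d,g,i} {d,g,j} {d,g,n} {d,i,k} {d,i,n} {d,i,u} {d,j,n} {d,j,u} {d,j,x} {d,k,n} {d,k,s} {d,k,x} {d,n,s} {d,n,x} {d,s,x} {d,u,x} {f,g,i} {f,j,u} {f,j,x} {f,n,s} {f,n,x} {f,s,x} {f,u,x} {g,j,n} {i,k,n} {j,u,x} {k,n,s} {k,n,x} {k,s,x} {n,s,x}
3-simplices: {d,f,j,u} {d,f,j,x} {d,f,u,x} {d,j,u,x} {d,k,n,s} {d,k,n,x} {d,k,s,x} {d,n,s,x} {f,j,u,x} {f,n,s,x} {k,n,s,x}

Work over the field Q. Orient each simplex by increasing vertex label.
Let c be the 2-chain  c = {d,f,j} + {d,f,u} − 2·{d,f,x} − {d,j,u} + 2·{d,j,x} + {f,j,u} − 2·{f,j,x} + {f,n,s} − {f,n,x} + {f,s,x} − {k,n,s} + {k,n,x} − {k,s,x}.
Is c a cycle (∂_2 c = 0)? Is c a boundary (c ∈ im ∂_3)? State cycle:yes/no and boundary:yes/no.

cycle:yes boundary:yes

n_0=10 n_1=36 n_2=35 n_3=11  [Q]
∂1: piv[df,dg,di,dj,dk,dn,ds,du,dx] rk=9  ker:fg,fi,fj,fn,fs,fu,fx,gi,gj,gn,gs,gu,gx,ik,in,iu,jn,ju,jx,kn,ks,kx,ns,nx,su,sx,ux
∂2: piv[dfg,dfi,dfj,dfu,dfx,dgi,dgj,dgn,dik,din,diu,djn,dju,djx,dkn,dks,dkx,dns,dnx,dsx,dux,fns,fnx] rk=23  ker:fgi,fju,fjx,fsx,fux,gjn,ikn,jux,kns,knx,ksx,nsx
∂3: piv[dfju,dfjx,dfux,djux,dkns,dknx,dksx,dnsx,fnsx] rk=9  ker:fjux,knsx
∂2c = 0
c vs im∂3: reduces to 0 ⇒ boundary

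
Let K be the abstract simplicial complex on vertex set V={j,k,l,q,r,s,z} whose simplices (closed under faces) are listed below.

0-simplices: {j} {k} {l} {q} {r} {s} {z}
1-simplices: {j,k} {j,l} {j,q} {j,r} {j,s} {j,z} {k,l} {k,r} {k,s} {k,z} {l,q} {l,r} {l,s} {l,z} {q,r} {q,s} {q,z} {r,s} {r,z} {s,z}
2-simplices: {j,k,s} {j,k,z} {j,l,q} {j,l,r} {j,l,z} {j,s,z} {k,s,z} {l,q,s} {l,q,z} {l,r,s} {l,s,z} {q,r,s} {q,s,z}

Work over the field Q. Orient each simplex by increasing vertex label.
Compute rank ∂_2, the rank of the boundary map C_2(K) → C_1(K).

rank∂_2=11

n_0=7 n_1=20 n_2=13  [Q]
∂1: piv[jk,jl,jq,jr,js,jz] rk=6  ker:kl,kr,ks,kz,lq,lr,ls,lz,qr,qs,qz,rs,rz,sz
∂2: piv[jks,jkz,jlq,jlr,jlz,jsz,lqs,lqz,lrs,lsz,qrs] rk=11  ker:ksz,qsz
rk∂_2=11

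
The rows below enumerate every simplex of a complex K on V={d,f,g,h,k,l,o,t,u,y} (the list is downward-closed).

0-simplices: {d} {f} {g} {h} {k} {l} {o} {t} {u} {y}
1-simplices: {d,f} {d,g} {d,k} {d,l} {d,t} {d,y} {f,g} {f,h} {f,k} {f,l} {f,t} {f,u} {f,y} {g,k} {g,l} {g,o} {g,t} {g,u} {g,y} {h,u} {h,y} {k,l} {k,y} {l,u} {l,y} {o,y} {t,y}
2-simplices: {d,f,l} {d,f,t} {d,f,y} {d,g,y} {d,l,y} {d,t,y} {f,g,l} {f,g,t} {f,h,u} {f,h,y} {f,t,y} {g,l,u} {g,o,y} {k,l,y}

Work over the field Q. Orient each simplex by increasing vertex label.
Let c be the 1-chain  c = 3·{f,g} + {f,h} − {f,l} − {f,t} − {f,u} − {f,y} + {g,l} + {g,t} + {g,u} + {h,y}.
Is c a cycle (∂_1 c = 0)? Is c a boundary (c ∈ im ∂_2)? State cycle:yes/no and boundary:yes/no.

cycle:yes boundary:no

n_0=10 n_1=27 n_2=14  [Q]
∂1: piv[df,dg,dk,dl,dt,dy,fh,fu,go] rk=9  ker:fg,fk,fl,ft,fy,gk,gl,gt,gu,gy,hu,hy,kl,ky,lu,ly,oy,ty
∂2: piv[dfl,dft,dfy,dgy,dly,dty,fgl,fgt,fhu,fhy,glu,goy,kly] rk=13  ker:fty
∂1c = 0
c vs im∂2: residual ≠ 0 ⇒ not boundary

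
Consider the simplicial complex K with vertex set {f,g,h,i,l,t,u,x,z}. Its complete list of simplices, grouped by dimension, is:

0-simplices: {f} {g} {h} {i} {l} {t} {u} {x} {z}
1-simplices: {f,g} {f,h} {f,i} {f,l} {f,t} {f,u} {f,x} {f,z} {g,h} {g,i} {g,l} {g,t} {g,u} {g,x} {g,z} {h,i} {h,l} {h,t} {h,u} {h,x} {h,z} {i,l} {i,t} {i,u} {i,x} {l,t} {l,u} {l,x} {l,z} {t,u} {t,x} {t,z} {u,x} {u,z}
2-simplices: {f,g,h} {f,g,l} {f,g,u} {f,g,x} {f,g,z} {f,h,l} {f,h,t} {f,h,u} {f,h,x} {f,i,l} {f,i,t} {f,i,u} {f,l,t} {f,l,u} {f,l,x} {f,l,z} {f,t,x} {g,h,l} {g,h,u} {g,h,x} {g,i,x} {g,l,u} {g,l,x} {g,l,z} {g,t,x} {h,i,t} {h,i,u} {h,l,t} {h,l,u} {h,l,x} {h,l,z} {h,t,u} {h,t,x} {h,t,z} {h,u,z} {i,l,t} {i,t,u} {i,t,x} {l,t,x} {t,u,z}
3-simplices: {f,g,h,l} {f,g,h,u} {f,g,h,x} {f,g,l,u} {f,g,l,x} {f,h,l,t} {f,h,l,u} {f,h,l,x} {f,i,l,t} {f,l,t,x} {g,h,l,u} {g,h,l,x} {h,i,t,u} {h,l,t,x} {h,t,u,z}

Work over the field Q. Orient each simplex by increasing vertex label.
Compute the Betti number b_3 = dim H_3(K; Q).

n_0=9 n_1=34 n_2=40 n_3=15  [Q]
∂1: piv[fg,fh,fi,fl,ft,fu,fx,fz] rk=8  ker:gh,gi,gl,gt,gu,gx,gz,hi,hl,ht,hu,hx,hz,il,it,iu,ix,lt,lu,lx,lz,tu,tx,tz,ux,uz
∂2: piv[fgh,fgl,fgu,fgx,fgz,fhl,fht,fhu,fhx,fil,fit,fiu,flt,flu,flx,flz,ftx,gix,gtx,hit,hlz,htu,htz,huz,itx] rk=25  ker:ghl,ghu,ghx,glu,glx,glz,hiu,hlt,hlu,hlx,htx,ilt,itu,ltx,tuz
∂3: piv[fghl,fghu,fghx,fglu,fglx,fhlt,fhlu,fhlx,filt,fltx,hitu,hltx,htuz] rk=13  ker:ghlu,ghlx
b_3=(15−13)−0=2

b_3=2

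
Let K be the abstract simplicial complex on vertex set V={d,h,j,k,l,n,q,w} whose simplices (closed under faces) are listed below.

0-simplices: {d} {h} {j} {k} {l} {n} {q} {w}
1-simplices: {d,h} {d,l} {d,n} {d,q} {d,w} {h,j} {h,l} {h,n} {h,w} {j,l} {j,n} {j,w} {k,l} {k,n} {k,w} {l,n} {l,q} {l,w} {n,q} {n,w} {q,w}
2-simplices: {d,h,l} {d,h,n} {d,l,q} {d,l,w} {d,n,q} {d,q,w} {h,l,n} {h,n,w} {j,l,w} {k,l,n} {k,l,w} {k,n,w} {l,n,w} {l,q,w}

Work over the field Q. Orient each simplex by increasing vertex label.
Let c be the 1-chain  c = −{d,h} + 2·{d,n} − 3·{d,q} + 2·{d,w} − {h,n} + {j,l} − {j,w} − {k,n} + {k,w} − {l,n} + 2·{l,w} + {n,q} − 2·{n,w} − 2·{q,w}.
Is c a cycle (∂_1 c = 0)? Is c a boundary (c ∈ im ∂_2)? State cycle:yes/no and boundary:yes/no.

n_0=8 n_1=21 n_2=14  [Q]
∂1: piv[dh,dl,dn,dq,dw,hj,kl] rk=7  ker:hl,hn,hw,jl,jn,jw,kn,kw,ln,lq,lw,nq,nw,qw
∂2: piv[dhl,dhn,dlq,dlw,dnq,dqw,hln,hnw,jlw,kln,klw,knw] rk=12  ker:lnw,lqw
∂1c = 0
c vs im∂2: reduces to 0 ⇒ boundary

cycle:yes boundary:yes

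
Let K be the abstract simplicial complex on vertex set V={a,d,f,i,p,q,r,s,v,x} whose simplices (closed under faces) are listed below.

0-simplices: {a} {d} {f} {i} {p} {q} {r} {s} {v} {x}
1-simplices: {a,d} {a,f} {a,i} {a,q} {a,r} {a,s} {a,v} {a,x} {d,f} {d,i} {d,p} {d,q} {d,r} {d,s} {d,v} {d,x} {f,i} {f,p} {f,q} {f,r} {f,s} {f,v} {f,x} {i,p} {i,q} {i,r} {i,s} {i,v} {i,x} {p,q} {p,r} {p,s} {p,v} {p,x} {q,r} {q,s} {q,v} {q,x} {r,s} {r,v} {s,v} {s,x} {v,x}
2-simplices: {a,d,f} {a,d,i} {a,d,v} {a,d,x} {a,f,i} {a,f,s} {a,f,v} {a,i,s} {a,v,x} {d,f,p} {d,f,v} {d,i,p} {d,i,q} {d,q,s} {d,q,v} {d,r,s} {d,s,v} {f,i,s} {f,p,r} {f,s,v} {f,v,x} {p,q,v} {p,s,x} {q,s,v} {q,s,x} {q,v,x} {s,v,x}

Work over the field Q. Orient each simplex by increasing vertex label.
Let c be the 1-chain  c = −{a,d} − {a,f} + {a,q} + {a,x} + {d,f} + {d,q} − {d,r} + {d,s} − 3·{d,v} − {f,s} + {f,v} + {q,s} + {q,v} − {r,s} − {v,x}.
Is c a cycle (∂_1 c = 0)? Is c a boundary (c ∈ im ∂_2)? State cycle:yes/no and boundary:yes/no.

cycle:yes boundary:no

n_0=10 n_1=43 n_2=27  [Q]
∂1: piv[ad,af,ai,aq,ar,as,av,ax,dp] rk=9  ker:df,di,dq,dr,ds,dv,dx,fi,fp,fq,fr,fs,fv,fx,ip,iq,ir,is,iv,ix,pq,pr,ps,pv,px,qr,qs,qv,qx,rs,rv,sv,sx,vx
∂2: piv[adf,adi,adv,adx,afi,afs,afv,ais,avx,dfp,dip,diq,dqs,dqv,drs,dsv,fpr,fsv,fvx,pqv,psx,qsx,qvx] rk=23  ker:dfv,fis,qsv,svx
∂1c = 0
c vs im∂2: residual ≠ 0 ⇒ not boundary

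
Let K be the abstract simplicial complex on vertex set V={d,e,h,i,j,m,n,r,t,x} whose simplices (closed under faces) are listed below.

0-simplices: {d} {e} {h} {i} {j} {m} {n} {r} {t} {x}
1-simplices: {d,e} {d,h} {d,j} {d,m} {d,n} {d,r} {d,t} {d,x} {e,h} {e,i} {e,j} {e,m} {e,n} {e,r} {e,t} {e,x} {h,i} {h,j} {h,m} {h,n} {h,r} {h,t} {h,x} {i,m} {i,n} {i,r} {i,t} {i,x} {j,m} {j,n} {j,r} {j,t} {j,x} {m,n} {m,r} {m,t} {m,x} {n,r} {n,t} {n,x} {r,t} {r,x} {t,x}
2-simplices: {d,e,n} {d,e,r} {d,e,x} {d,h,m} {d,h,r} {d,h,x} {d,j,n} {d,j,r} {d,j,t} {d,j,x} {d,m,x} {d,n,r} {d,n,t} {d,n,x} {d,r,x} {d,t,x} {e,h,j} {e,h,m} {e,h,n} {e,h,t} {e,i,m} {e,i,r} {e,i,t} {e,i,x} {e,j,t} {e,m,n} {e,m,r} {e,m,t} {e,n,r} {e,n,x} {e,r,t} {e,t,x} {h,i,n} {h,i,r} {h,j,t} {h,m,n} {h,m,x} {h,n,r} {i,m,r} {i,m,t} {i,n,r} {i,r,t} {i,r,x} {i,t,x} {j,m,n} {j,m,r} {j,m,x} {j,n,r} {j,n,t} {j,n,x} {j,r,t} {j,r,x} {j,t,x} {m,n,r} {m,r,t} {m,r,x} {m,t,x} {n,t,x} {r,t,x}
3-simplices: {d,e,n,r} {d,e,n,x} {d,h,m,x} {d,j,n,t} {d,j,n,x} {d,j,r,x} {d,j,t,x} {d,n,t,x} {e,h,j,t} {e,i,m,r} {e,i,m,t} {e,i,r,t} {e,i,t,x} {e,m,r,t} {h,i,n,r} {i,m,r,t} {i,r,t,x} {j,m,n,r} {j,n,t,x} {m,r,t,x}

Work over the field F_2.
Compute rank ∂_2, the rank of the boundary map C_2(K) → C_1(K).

rank∂_2=34

n_0=10 n_1=43 n_2=59 n_3=20  [Z2]
∂1: piv[de,dh,dj,dm,dn,dr,dt,dx,ei] rk=9  ker:eh,ej,em,en,er,et,ex,hi,hj,hm,hn,hr,ht,hx,im,in,ir,it,ix,jm,jn,jr,jt,jx,mn,mr,mt,mx,nr,nt,nx,rt,rx,tx
∂2: piv[den,der,dex,dhm,dhr,dhx,djn,djr,djt,djx,dmx,dnr,dnt,dnx,drx,dtx,ehj,ehm,ehn,eht,eim,eir,eit,eix,ejt,emn,emr,emt,ert,etx,hin,hir,hnr,jmn] rk=34  ker:enr,enx,hjt,hmn,hmx,imr,imt,inr,irt,irx,itx,jmr,jmx,jnr,jnt,jnx,jrt,jrx,jtx,mnr,mrt,mrx,mtx,ntx,rtx
∂3: piv[denr,denx,dhmx,djnt,djnx,djrx,djtx,dntx,ehjt,eimr,eimt,eirt,eitx,emrt,hinr,irtx,jmnr,mrtx] rk=18  ker:imrt,jntx
rk∂_2=34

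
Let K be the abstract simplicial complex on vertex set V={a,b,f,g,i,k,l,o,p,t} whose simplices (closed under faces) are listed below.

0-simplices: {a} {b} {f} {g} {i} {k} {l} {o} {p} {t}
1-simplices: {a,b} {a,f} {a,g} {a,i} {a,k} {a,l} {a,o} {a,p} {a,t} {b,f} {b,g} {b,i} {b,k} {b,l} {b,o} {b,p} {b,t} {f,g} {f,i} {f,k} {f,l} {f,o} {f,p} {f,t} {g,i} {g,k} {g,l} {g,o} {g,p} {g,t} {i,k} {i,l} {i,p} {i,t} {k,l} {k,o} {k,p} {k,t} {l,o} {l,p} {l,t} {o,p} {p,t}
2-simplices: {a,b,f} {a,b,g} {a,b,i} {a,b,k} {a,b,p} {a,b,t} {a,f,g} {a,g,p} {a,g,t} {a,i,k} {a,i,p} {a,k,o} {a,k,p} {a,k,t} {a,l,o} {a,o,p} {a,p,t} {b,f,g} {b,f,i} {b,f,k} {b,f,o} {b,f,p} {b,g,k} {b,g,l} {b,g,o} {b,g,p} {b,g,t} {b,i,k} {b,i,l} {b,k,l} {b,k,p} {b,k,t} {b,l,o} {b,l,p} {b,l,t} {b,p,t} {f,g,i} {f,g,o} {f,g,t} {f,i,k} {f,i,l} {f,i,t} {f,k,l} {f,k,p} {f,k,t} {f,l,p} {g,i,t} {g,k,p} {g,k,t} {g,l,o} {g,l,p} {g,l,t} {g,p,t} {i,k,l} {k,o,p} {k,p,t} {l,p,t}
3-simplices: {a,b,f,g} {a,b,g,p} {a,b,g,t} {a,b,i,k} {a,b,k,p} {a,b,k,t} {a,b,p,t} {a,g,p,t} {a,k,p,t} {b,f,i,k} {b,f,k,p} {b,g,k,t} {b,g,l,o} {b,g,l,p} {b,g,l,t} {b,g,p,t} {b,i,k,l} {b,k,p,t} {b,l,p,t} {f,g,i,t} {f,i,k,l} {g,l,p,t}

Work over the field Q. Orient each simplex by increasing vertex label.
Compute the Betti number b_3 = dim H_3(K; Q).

b_3=3

n_0=10 n_1=43 n_2=57 n_3=22  [Q]
∂1: piv[ab,af,ag,ai,ak,al,ao,ap,at] rk=9  ker:bf,bg,bi,bk,bl,bo,bp,bt,fg,fi,fk,fl,fo,fp,ft,gi,gk,gl,go,gp,gt,ik,il,ip,it,kl,ko,kp,kt,lo,lp,lt,op,pt
∂2: piv[abf,abg,abi,abk,abp,abt,afg,agp,agt,aik,aip,ako,akp,akt,alo,aop,apt,bfi,bfk,bfo,bfp,bgk,bgl,bgo,bil,bkl,blo,blp,blt,fgi,fgt,fil,fit] rk=33  ker:bfg,bgp,bgt,bik,bkp,bkt,bpt,fgo,fik,fkl,fkp,fkt,flp,git,gkp,gkt,glo,glp,glt,gpt,ikl,kop,kpt,lpt
∂3: piv[abfg,abgp,abgt,abik,abkp,abkt,abpt,agpt,akpt,bfik,bfkp,bgkt,bglo,bglp,bglt,bikl,blpt,fgit,fikl] rk=19  ker:bgpt,bkpt,glpt
b_3=(22−19)−0=3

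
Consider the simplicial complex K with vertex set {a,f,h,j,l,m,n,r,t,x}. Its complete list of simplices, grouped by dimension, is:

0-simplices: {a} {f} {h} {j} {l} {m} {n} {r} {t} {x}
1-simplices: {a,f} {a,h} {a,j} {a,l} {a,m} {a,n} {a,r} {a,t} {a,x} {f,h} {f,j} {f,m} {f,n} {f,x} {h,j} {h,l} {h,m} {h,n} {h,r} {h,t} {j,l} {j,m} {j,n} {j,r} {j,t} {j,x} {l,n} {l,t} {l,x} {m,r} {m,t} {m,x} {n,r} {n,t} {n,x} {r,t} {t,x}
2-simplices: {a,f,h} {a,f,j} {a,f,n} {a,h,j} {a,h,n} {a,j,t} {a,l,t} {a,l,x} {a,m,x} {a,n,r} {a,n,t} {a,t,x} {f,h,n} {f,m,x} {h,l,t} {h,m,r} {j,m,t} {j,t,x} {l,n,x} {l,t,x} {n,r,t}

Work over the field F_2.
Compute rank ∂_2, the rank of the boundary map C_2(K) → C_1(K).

n_0=10 n_1=37 n_2=21  [Z2]
∂1: piv[af,ah,aj,al,am,an,ar,at,ax] rk=9  ker:fh,fj,fm,fn,fx,hj,hl,hm,hn,hr,ht,jl,jm,jn,jr,jt,jx,ln,lt,lx,mr,mt,mx,nr,nt,nx,rt,tx
∂2: piv[afh,afj,afn,ahj,ahn,ajt,alt,alx,amx,anr,ant,atx,fmx,hlt,hmr,jmt,jtx,lnx,nrt] rk=19  ker:fhn,ltx
rk∂_2=19

rank∂_2=19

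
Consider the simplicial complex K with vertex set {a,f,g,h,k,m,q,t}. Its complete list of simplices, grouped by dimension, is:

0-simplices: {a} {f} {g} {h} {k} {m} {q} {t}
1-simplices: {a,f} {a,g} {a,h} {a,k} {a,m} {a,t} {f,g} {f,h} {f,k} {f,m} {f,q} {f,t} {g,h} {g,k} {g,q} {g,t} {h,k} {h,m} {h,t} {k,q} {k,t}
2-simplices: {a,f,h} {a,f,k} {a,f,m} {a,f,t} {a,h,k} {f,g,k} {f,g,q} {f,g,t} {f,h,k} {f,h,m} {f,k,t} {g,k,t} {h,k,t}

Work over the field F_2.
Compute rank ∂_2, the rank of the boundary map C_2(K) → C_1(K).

n_0=8 n_1=21 n_2=13  [Z2]
∂1: piv[af,ag,ah,ak,am,at,fq] rk=7  ker:fg,fh,fk,fm,ft,gh,gk,gq,gt,hk,hm,ht,kq,kt
∂2: piv[afh,afk,afm,aft,ahk,fgk,fgq,fgt,fhm,fkt,hkt] rk=11  ker:fhk,gkt
rk∂_2=11

rank∂_2=11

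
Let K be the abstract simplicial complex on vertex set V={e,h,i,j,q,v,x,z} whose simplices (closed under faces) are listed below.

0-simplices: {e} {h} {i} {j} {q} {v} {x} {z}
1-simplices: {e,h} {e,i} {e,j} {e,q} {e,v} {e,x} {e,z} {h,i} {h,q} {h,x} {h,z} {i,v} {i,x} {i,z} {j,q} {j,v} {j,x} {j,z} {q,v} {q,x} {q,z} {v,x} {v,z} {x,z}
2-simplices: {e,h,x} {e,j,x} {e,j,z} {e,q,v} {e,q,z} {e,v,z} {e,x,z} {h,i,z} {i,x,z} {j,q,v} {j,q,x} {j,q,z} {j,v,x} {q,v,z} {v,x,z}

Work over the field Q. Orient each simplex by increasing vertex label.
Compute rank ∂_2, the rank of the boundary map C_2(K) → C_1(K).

n_0=8 n_1=24 n_2=15  [Q]
∂1: piv[eh,ei,ej,eq,ev,ex,ez] rk=7  ker:hi,hq,hx,hz,iv,ix,iz,jq,jv,jx,jz,qv,qx,qz,vx,vz,xz
∂2: piv[ehx,ejx,ejz,eqv,eqz,evz,exz,hiz,ixz,jqv,jqx,jqz,jvx] rk=13  ker:qvz,vxz
rk∂_2=13

rank∂_2=13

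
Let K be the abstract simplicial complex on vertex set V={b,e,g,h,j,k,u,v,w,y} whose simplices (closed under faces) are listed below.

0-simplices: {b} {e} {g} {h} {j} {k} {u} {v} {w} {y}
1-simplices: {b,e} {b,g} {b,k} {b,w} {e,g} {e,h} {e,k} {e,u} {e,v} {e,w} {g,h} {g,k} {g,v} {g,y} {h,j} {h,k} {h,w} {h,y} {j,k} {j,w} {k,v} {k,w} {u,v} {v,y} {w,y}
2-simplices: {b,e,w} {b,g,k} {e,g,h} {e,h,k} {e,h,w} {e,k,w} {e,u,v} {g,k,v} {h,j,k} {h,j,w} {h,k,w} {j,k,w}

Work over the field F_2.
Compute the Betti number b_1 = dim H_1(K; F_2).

b_1=6

n_0=10 n_1=25 n_2=12  [Z2]
∂1: piv[be,bg,bk,bw,eh,eu,ev,gy,hj] rk=9  ker:eg,ek,ew,gh,gk,gv,hk,hw,hy,jk,jw,kv,kw,uv,vy,wy
∂2: piv[bew,bgk,egh,ehk,ehw,ekw,euv,gkv,hjk,hjw] rk=10  ker:hkw,jkw
b_1=(25−9)−10=6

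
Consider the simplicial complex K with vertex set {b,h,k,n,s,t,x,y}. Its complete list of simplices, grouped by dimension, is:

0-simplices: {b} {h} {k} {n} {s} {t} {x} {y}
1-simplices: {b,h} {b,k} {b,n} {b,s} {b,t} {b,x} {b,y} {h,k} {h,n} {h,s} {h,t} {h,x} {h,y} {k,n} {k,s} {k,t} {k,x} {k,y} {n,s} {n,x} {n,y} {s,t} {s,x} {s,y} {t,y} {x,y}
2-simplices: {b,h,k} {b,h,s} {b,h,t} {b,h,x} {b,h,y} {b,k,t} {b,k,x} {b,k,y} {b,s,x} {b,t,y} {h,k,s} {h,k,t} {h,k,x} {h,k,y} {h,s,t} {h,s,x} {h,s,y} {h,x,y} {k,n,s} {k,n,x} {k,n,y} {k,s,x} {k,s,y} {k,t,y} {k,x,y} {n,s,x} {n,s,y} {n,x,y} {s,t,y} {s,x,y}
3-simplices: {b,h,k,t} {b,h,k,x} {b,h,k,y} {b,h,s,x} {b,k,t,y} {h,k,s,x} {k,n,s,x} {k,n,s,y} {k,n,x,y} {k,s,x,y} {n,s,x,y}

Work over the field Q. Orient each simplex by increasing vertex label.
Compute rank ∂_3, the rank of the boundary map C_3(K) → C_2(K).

n_0=8 n_1=26 n_2=30 n_3=11  [Q]
∂1: piv[bh,bk,bn,bs,bt,bx,by] rk=7  ker:hk,hn,hs,ht,hx,hy,kn,ks,kt,kx,ky,ns,nx,ny,st,sx,sy,ty,xy
∂2: piv[bhk,bhs,bht,bhx,bhy,bkt,bkx,bky,bsx,bty,hks,hst,hsy,hxy,kns,knx,kny] rk=17  ker:hkt,hkx,hky,hsx,ksx,ksy,kty,kxy,nsx,nsy,nxy,sty,sxy
∂3: piv[bhkt,bhkx,bhky,bhsx,bkty,hksx,knsx,knsy,knxy,ksxy] rk=10  ker:nsxy
rk∂_3=10

rank∂_3=10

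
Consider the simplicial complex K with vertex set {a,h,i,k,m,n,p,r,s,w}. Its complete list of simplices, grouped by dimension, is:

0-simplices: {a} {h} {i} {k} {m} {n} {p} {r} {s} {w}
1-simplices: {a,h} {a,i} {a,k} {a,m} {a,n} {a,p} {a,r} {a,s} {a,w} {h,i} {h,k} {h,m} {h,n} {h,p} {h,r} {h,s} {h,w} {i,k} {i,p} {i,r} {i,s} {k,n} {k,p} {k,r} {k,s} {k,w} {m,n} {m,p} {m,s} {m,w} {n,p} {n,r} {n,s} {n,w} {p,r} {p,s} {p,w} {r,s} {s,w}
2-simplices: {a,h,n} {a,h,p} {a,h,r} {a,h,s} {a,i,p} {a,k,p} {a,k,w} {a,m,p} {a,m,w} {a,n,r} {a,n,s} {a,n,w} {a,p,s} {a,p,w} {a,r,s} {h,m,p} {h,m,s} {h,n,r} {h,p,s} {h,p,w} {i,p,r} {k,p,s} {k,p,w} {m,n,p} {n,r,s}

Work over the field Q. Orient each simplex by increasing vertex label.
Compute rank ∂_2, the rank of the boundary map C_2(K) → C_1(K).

rank∂_2=21

n_0=10 n_1=39 n_2=25  [Q]
∂1: piv[ah,ai,ak,am,an,ap,ar,as,aw] rk=9  ker:hi,hk,hm,hn,hp,hr,hs,hw,ik,ip,ir,is,kn,kp,kr,ks,kw,mn,mp,ms,mw,np,nr,ns,nw,pr,ps,pw,rs,sw
∂2: piv[ahn,ahp,ahr,ahs,aip,akp,akw,amp,amw,anr,ans,anw,aps,apw,ars,hmp,hms,hpw,ipr,kps,mnp] rk=21  ker:hnr,hps,kpw,nrs
rk∂_2=21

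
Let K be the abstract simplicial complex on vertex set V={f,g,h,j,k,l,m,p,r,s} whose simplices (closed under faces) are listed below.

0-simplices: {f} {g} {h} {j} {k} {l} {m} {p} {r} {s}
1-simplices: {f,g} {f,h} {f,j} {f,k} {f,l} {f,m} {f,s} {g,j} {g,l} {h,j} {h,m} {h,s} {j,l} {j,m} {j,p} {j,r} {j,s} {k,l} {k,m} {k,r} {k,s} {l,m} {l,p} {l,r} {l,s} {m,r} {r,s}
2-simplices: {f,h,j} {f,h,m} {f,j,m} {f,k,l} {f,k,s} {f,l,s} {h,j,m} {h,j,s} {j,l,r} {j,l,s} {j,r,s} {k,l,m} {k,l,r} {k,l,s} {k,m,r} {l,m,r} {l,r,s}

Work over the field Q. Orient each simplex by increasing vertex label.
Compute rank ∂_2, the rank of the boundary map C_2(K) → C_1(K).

rank∂_2=13

n_0=10 n_1=27 n_2=17  [Q]
∂1: piv[fg,fh,fj,fk,fl,fm,fs,jp,jr] rk=9  ker:gj,gl,hj,hm,hs,jl,jm,js,kl,km,kr,ks,lm,lp,lr,ls,mr,rs
∂2: piv[fhj,fhm,fjm,fkl,fks,fls,hjs,jlr,jls,jrs,klm,klr,kmr] rk=13  ker:hjm,kls,lmr,lrs
rk∂_2=13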